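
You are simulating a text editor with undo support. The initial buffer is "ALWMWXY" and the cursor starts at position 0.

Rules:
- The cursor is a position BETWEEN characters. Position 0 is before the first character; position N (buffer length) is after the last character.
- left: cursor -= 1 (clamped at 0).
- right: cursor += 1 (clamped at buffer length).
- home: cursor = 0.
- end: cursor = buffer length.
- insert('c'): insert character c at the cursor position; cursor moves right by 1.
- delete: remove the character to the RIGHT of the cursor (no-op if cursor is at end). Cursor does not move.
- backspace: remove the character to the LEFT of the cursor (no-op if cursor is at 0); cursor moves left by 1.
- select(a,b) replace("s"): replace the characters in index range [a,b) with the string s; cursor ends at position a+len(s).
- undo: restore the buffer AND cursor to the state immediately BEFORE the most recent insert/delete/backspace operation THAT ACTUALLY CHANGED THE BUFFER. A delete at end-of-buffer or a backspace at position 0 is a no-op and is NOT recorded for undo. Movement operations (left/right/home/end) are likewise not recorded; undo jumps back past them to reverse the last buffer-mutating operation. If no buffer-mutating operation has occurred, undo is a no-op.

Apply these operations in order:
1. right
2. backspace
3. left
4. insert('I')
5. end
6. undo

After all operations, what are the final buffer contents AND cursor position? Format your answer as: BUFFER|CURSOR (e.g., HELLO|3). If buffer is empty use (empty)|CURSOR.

After op 1 (right): buf='ALWMWXY' cursor=1
After op 2 (backspace): buf='LWMWXY' cursor=0
After op 3 (left): buf='LWMWXY' cursor=0
After op 4 (insert('I')): buf='ILWMWXY' cursor=1
After op 5 (end): buf='ILWMWXY' cursor=7
After op 6 (undo): buf='LWMWXY' cursor=0

Answer: LWMWXY|0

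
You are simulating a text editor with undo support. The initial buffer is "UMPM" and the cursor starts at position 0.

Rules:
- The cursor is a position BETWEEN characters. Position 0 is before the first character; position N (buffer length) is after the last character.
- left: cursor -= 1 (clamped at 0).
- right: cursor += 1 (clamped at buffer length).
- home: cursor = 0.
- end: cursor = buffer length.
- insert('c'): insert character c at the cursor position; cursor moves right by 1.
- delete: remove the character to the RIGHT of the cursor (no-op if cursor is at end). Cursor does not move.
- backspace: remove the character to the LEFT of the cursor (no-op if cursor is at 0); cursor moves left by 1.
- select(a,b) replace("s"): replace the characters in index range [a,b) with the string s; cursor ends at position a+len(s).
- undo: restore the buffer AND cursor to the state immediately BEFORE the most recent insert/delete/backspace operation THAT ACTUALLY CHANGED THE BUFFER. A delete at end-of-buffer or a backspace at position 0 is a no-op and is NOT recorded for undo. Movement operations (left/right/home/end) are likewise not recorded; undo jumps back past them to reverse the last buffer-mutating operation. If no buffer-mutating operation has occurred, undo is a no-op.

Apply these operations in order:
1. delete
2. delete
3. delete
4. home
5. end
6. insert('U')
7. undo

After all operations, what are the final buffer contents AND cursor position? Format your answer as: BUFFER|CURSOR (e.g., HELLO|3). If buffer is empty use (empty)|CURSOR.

After op 1 (delete): buf='MPM' cursor=0
After op 2 (delete): buf='PM' cursor=0
After op 3 (delete): buf='M' cursor=0
After op 4 (home): buf='M' cursor=0
After op 5 (end): buf='M' cursor=1
After op 6 (insert('U')): buf='MU' cursor=2
After op 7 (undo): buf='M' cursor=1

Answer: M|1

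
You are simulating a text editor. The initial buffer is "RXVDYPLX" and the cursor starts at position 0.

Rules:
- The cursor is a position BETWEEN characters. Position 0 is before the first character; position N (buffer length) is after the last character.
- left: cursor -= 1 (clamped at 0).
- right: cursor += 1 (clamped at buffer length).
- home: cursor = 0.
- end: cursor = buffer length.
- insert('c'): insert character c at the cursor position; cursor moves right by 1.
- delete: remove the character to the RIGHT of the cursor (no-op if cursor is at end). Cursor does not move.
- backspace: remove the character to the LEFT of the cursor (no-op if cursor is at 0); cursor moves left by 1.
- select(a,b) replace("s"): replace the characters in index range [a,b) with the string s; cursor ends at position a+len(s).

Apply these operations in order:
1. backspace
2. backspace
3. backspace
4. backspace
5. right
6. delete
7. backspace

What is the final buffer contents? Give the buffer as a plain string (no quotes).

After op 1 (backspace): buf='RXVDYPLX' cursor=0
After op 2 (backspace): buf='RXVDYPLX' cursor=0
After op 3 (backspace): buf='RXVDYPLX' cursor=0
After op 4 (backspace): buf='RXVDYPLX' cursor=0
After op 5 (right): buf='RXVDYPLX' cursor=1
After op 6 (delete): buf='RVDYPLX' cursor=1
After op 7 (backspace): buf='VDYPLX' cursor=0

Answer: VDYPLX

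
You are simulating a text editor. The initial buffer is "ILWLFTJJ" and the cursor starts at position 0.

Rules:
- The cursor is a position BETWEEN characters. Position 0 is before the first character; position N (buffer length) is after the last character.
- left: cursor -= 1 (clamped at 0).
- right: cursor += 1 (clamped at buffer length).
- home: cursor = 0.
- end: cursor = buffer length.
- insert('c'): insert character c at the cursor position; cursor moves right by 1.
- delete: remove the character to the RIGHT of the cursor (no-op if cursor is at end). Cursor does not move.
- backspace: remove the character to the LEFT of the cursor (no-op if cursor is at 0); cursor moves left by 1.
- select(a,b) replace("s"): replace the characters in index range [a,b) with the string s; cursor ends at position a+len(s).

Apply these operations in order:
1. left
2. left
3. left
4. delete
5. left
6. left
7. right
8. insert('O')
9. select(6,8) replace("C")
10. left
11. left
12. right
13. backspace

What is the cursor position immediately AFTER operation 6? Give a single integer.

Answer: 0

Derivation:
After op 1 (left): buf='ILWLFTJJ' cursor=0
After op 2 (left): buf='ILWLFTJJ' cursor=0
After op 3 (left): buf='ILWLFTJJ' cursor=0
After op 4 (delete): buf='LWLFTJJ' cursor=0
After op 5 (left): buf='LWLFTJJ' cursor=0
After op 6 (left): buf='LWLFTJJ' cursor=0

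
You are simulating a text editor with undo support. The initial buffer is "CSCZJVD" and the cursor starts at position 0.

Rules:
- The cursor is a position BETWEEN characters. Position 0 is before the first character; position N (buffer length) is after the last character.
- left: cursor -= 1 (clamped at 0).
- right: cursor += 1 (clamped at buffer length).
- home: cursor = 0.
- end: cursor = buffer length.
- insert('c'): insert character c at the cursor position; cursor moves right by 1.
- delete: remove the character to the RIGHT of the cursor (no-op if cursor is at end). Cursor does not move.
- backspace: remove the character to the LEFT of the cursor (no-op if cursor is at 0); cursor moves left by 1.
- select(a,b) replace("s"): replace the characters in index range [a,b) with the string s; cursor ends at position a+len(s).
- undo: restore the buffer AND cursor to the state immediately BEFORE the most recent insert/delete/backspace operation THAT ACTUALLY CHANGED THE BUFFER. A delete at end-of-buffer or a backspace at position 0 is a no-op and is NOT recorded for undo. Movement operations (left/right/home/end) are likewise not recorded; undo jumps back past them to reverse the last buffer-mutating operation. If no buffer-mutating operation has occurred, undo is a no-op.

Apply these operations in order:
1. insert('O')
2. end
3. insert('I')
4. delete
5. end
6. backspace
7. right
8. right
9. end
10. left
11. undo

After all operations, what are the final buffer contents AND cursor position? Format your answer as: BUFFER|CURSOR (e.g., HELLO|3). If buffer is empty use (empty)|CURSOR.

After op 1 (insert('O')): buf='OCSCZJVD' cursor=1
After op 2 (end): buf='OCSCZJVD' cursor=8
After op 3 (insert('I')): buf='OCSCZJVDI' cursor=9
After op 4 (delete): buf='OCSCZJVDI' cursor=9
After op 5 (end): buf='OCSCZJVDI' cursor=9
After op 6 (backspace): buf='OCSCZJVD' cursor=8
After op 7 (right): buf='OCSCZJVD' cursor=8
After op 8 (right): buf='OCSCZJVD' cursor=8
After op 9 (end): buf='OCSCZJVD' cursor=8
After op 10 (left): buf='OCSCZJVD' cursor=7
After op 11 (undo): buf='OCSCZJVDI' cursor=9

Answer: OCSCZJVDI|9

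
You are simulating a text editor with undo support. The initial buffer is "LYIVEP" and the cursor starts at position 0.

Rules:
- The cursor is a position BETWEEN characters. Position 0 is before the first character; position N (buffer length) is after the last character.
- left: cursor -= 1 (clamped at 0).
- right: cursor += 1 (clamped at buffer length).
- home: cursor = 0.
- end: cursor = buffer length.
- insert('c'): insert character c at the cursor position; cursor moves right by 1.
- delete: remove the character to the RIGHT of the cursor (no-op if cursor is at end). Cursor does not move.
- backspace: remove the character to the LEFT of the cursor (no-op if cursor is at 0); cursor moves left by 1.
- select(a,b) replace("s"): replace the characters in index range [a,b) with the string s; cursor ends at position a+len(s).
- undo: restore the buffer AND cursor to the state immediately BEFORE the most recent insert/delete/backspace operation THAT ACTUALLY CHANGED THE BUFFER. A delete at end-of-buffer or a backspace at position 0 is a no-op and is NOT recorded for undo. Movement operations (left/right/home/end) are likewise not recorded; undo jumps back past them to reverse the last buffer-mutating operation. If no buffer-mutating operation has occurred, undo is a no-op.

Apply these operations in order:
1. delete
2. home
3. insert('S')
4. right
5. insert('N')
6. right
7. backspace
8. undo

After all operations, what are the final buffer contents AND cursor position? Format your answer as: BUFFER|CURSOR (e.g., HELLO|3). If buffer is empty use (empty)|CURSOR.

Answer: SYNIVEP|4

Derivation:
After op 1 (delete): buf='YIVEP' cursor=0
After op 2 (home): buf='YIVEP' cursor=0
After op 3 (insert('S')): buf='SYIVEP' cursor=1
After op 4 (right): buf='SYIVEP' cursor=2
After op 5 (insert('N')): buf='SYNIVEP' cursor=3
After op 6 (right): buf='SYNIVEP' cursor=4
After op 7 (backspace): buf='SYNVEP' cursor=3
After op 8 (undo): buf='SYNIVEP' cursor=4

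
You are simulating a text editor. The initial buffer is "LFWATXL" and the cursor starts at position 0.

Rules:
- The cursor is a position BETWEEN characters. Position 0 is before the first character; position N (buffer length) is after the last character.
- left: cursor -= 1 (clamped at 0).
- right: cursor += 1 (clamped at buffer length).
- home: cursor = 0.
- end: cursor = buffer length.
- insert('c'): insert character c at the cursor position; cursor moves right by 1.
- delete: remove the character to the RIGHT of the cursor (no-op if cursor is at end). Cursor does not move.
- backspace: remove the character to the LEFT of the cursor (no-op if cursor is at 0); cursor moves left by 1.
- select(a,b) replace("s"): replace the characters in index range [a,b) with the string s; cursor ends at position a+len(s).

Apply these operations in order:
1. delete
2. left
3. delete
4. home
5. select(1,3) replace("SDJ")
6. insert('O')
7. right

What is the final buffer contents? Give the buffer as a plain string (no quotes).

After op 1 (delete): buf='FWATXL' cursor=0
After op 2 (left): buf='FWATXL' cursor=0
After op 3 (delete): buf='WATXL' cursor=0
After op 4 (home): buf='WATXL' cursor=0
After op 5 (select(1,3) replace("SDJ")): buf='WSDJXL' cursor=4
After op 6 (insert('O')): buf='WSDJOXL' cursor=5
After op 7 (right): buf='WSDJOXL' cursor=6

Answer: WSDJOXL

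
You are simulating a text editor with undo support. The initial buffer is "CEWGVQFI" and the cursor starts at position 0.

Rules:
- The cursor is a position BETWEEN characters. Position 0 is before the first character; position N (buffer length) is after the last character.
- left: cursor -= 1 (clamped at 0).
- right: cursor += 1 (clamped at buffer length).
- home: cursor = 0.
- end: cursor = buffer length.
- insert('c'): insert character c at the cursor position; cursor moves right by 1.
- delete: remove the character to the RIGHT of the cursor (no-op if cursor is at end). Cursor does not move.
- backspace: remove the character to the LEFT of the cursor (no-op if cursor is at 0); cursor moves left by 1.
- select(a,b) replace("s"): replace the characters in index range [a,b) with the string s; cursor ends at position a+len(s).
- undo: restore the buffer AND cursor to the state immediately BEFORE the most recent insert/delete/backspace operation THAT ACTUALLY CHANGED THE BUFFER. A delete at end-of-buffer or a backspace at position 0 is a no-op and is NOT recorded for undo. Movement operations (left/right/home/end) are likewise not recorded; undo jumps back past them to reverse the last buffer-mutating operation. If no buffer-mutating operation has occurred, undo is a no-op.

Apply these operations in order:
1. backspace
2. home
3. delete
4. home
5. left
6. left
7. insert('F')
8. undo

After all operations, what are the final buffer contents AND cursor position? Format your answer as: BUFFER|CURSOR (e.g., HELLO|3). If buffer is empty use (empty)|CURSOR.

Answer: EWGVQFI|0

Derivation:
After op 1 (backspace): buf='CEWGVQFI' cursor=0
After op 2 (home): buf='CEWGVQFI' cursor=0
After op 3 (delete): buf='EWGVQFI' cursor=0
After op 4 (home): buf='EWGVQFI' cursor=0
After op 5 (left): buf='EWGVQFI' cursor=0
After op 6 (left): buf='EWGVQFI' cursor=0
After op 7 (insert('F')): buf='FEWGVQFI' cursor=1
After op 8 (undo): buf='EWGVQFI' cursor=0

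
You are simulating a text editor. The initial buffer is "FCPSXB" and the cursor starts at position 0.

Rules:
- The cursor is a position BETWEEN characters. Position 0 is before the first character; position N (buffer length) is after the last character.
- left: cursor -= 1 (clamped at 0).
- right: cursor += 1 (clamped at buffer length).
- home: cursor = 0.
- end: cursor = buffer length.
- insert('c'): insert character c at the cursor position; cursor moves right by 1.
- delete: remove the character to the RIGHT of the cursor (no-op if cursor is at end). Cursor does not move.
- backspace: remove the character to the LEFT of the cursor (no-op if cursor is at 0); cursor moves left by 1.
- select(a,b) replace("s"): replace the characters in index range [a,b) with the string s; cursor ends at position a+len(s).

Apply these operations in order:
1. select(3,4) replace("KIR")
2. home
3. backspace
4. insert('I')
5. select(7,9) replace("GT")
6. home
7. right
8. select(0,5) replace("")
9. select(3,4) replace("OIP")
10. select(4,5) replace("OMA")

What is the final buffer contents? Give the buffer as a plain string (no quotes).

Answer: IRGOOMAP

Derivation:
After op 1 (select(3,4) replace("KIR")): buf='FCPKIRXB' cursor=6
After op 2 (home): buf='FCPKIRXB' cursor=0
After op 3 (backspace): buf='FCPKIRXB' cursor=0
After op 4 (insert('I')): buf='IFCPKIRXB' cursor=1
After op 5 (select(7,9) replace("GT")): buf='IFCPKIRGT' cursor=9
After op 6 (home): buf='IFCPKIRGT' cursor=0
After op 7 (right): buf='IFCPKIRGT' cursor=1
After op 8 (select(0,5) replace("")): buf='IRGT' cursor=0
After op 9 (select(3,4) replace("OIP")): buf='IRGOIP' cursor=6
After op 10 (select(4,5) replace("OMA")): buf='IRGOOMAP' cursor=7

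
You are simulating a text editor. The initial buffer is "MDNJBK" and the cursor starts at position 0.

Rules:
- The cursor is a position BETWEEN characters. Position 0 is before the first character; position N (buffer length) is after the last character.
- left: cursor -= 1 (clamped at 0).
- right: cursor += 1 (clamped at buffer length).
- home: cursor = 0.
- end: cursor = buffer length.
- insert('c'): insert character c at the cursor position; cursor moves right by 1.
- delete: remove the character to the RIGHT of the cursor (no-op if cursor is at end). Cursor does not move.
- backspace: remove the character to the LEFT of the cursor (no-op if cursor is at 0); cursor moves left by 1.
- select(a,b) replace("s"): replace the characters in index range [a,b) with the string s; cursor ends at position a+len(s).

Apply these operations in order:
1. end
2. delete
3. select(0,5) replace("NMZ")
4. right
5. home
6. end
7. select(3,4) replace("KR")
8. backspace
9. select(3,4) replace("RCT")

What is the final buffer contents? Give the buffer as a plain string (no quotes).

After op 1 (end): buf='MDNJBK' cursor=6
After op 2 (delete): buf='MDNJBK' cursor=6
After op 3 (select(0,5) replace("NMZ")): buf='NMZK' cursor=3
After op 4 (right): buf='NMZK' cursor=4
After op 5 (home): buf='NMZK' cursor=0
After op 6 (end): buf='NMZK' cursor=4
After op 7 (select(3,4) replace("KR")): buf='NMZKR' cursor=5
After op 8 (backspace): buf='NMZK' cursor=4
After op 9 (select(3,4) replace("RCT")): buf='NMZRCT' cursor=6

Answer: NMZRCT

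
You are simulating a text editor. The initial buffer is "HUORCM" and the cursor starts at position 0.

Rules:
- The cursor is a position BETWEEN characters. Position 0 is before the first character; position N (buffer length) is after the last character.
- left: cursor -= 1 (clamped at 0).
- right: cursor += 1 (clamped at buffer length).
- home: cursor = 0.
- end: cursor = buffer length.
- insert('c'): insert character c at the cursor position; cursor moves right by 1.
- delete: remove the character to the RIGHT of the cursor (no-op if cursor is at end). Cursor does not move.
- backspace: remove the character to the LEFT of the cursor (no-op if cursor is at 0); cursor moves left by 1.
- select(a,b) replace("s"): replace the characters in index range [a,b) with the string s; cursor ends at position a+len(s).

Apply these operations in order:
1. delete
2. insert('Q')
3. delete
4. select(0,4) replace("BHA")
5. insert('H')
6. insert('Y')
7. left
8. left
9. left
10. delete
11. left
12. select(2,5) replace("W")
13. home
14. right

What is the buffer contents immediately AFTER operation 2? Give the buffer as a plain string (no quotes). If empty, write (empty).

After op 1 (delete): buf='UORCM' cursor=0
After op 2 (insert('Q')): buf='QUORCM' cursor=1

Answer: QUORCM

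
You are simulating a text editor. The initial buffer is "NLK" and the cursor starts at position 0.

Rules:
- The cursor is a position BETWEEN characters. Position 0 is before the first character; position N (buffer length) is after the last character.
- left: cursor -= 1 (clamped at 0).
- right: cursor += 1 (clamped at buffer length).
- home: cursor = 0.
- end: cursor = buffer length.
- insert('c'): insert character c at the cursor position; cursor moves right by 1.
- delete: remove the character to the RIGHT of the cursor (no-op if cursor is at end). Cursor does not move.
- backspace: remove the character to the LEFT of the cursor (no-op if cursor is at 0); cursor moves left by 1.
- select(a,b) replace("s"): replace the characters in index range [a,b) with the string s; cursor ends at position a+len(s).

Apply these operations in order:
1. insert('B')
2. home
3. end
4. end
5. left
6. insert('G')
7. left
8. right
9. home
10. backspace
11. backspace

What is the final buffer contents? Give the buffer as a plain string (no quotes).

Answer: BNLGK

Derivation:
After op 1 (insert('B')): buf='BNLK' cursor=1
After op 2 (home): buf='BNLK' cursor=0
After op 3 (end): buf='BNLK' cursor=4
After op 4 (end): buf='BNLK' cursor=4
After op 5 (left): buf='BNLK' cursor=3
After op 6 (insert('G')): buf='BNLGK' cursor=4
After op 7 (left): buf='BNLGK' cursor=3
After op 8 (right): buf='BNLGK' cursor=4
After op 9 (home): buf='BNLGK' cursor=0
After op 10 (backspace): buf='BNLGK' cursor=0
After op 11 (backspace): buf='BNLGK' cursor=0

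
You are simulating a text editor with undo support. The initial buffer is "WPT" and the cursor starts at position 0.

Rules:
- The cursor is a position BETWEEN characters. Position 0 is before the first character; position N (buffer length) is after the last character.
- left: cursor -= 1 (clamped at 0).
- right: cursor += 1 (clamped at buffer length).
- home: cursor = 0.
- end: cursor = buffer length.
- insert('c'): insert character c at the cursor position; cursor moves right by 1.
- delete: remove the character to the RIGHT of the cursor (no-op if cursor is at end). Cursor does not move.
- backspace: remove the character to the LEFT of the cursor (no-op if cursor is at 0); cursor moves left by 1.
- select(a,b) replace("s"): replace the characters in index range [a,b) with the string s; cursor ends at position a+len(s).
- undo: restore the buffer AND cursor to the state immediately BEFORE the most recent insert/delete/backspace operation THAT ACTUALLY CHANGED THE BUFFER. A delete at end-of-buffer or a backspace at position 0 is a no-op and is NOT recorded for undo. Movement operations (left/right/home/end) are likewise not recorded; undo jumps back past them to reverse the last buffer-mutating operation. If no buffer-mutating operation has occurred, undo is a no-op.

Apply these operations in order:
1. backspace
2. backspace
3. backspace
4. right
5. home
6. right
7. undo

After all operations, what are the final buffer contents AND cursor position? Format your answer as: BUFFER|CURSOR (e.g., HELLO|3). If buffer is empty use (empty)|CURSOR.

Answer: WPT|1

Derivation:
After op 1 (backspace): buf='WPT' cursor=0
After op 2 (backspace): buf='WPT' cursor=0
After op 3 (backspace): buf='WPT' cursor=0
After op 4 (right): buf='WPT' cursor=1
After op 5 (home): buf='WPT' cursor=0
After op 6 (right): buf='WPT' cursor=1
After op 7 (undo): buf='WPT' cursor=1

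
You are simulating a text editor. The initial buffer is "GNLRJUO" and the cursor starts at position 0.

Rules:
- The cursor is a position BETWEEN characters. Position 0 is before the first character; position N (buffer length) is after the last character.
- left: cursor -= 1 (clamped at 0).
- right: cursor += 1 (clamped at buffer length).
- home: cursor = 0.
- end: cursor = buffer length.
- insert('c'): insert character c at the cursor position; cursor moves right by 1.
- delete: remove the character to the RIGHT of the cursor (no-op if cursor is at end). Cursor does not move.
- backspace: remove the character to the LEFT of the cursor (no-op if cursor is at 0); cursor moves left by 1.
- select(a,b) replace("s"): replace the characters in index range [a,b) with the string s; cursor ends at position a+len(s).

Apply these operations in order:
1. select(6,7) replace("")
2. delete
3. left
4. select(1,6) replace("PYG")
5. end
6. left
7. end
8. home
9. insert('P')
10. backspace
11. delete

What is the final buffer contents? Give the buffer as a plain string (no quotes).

After op 1 (select(6,7) replace("")): buf='GNLRJU' cursor=6
After op 2 (delete): buf='GNLRJU' cursor=6
After op 3 (left): buf='GNLRJU' cursor=5
After op 4 (select(1,6) replace("PYG")): buf='GPYG' cursor=4
After op 5 (end): buf='GPYG' cursor=4
After op 6 (left): buf='GPYG' cursor=3
After op 7 (end): buf='GPYG' cursor=4
After op 8 (home): buf='GPYG' cursor=0
After op 9 (insert('P')): buf='PGPYG' cursor=1
After op 10 (backspace): buf='GPYG' cursor=0
After op 11 (delete): buf='PYG' cursor=0

Answer: PYG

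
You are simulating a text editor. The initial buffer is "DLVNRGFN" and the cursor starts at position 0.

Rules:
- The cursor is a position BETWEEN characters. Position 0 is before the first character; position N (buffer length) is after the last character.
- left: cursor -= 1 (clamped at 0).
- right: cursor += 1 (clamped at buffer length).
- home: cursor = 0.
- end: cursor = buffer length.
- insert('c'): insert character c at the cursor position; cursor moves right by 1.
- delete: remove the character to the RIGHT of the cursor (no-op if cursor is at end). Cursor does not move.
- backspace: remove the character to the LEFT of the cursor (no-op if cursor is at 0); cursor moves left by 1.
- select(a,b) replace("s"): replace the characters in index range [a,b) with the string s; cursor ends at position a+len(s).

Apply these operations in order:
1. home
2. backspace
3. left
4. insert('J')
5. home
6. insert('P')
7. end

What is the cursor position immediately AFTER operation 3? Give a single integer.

After op 1 (home): buf='DLVNRGFN' cursor=0
After op 2 (backspace): buf='DLVNRGFN' cursor=0
After op 3 (left): buf='DLVNRGFN' cursor=0

Answer: 0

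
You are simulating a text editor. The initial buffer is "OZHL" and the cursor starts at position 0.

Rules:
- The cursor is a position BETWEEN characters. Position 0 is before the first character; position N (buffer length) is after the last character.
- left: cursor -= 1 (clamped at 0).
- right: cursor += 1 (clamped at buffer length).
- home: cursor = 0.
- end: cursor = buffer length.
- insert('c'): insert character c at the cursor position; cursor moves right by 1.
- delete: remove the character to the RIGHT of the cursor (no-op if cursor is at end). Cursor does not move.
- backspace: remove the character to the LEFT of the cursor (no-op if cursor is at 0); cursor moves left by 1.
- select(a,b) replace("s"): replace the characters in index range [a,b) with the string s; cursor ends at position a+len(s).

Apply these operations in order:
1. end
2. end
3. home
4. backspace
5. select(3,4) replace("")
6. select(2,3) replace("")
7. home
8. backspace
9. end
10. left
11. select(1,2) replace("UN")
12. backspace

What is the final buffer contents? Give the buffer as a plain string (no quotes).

After op 1 (end): buf='OZHL' cursor=4
After op 2 (end): buf='OZHL' cursor=4
After op 3 (home): buf='OZHL' cursor=0
After op 4 (backspace): buf='OZHL' cursor=0
After op 5 (select(3,4) replace("")): buf='OZH' cursor=3
After op 6 (select(2,3) replace("")): buf='OZ' cursor=2
After op 7 (home): buf='OZ' cursor=0
After op 8 (backspace): buf='OZ' cursor=0
After op 9 (end): buf='OZ' cursor=2
After op 10 (left): buf='OZ' cursor=1
After op 11 (select(1,2) replace("UN")): buf='OUN' cursor=3
After op 12 (backspace): buf='OU' cursor=2

Answer: OU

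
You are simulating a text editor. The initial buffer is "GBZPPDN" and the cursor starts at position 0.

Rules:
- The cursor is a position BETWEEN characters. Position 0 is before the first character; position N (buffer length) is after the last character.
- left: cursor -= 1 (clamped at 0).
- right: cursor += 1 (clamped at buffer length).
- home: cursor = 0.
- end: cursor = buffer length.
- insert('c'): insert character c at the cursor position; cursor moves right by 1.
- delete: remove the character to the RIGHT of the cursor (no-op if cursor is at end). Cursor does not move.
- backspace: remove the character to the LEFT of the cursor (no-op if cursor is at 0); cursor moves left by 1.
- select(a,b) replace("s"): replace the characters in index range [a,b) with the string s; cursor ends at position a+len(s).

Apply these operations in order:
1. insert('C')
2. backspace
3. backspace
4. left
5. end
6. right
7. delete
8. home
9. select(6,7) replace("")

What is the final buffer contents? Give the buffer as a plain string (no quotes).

After op 1 (insert('C')): buf='CGBZPPDN' cursor=1
After op 2 (backspace): buf='GBZPPDN' cursor=0
After op 3 (backspace): buf='GBZPPDN' cursor=0
After op 4 (left): buf='GBZPPDN' cursor=0
After op 5 (end): buf='GBZPPDN' cursor=7
After op 6 (right): buf='GBZPPDN' cursor=7
After op 7 (delete): buf='GBZPPDN' cursor=7
After op 8 (home): buf='GBZPPDN' cursor=0
After op 9 (select(6,7) replace("")): buf='GBZPPD' cursor=6

Answer: GBZPPD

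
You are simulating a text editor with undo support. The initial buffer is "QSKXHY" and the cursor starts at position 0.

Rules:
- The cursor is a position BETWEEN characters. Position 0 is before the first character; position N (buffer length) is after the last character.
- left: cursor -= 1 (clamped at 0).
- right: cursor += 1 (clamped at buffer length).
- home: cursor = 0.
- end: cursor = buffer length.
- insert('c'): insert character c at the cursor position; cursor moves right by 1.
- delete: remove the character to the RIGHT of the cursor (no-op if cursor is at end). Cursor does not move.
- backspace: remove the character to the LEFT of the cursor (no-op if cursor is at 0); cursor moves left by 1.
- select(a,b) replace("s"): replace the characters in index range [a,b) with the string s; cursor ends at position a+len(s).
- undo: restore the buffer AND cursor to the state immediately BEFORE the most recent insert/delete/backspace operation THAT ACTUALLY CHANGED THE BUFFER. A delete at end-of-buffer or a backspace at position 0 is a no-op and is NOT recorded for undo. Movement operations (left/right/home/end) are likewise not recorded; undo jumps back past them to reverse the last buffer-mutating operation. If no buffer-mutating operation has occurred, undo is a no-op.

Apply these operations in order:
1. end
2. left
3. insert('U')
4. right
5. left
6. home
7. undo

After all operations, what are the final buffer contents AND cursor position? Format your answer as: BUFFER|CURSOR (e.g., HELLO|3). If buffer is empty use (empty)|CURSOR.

After op 1 (end): buf='QSKXHY' cursor=6
After op 2 (left): buf='QSKXHY' cursor=5
After op 3 (insert('U')): buf='QSKXHUY' cursor=6
After op 4 (right): buf='QSKXHUY' cursor=7
After op 5 (left): buf='QSKXHUY' cursor=6
After op 6 (home): buf='QSKXHUY' cursor=0
After op 7 (undo): buf='QSKXHY' cursor=5

Answer: QSKXHY|5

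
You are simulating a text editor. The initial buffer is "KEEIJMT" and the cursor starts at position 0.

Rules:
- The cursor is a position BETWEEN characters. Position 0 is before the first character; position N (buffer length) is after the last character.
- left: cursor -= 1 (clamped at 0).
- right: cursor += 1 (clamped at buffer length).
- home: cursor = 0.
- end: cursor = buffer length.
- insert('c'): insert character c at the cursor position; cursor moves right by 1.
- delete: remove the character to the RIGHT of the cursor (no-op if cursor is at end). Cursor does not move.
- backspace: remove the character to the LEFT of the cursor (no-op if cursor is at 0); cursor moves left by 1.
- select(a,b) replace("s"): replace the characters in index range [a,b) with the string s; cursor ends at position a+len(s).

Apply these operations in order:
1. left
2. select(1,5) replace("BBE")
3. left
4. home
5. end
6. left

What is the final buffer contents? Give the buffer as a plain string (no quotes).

Answer: KBBEMT

Derivation:
After op 1 (left): buf='KEEIJMT' cursor=0
After op 2 (select(1,5) replace("BBE")): buf='KBBEMT' cursor=4
After op 3 (left): buf='KBBEMT' cursor=3
After op 4 (home): buf='KBBEMT' cursor=0
After op 5 (end): buf='KBBEMT' cursor=6
After op 6 (left): buf='KBBEMT' cursor=5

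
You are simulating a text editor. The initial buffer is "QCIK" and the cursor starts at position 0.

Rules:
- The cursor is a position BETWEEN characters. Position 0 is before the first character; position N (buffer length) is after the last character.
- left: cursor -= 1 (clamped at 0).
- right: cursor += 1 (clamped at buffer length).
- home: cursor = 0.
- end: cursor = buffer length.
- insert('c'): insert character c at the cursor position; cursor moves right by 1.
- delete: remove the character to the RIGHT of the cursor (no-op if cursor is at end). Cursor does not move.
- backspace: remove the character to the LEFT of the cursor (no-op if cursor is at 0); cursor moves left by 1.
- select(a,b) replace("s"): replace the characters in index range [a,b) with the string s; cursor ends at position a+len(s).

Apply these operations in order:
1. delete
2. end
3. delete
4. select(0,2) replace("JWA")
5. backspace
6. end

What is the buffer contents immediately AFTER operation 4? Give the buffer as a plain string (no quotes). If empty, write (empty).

Answer: JWAK

Derivation:
After op 1 (delete): buf='CIK' cursor=0
After op 2 (end): buf='CIK' cursor=3
After op 3 (delete): buf='CIK' cursor=3
After op 4 (select(0,2) replace("JWA")): buf='JWAK' cursor=3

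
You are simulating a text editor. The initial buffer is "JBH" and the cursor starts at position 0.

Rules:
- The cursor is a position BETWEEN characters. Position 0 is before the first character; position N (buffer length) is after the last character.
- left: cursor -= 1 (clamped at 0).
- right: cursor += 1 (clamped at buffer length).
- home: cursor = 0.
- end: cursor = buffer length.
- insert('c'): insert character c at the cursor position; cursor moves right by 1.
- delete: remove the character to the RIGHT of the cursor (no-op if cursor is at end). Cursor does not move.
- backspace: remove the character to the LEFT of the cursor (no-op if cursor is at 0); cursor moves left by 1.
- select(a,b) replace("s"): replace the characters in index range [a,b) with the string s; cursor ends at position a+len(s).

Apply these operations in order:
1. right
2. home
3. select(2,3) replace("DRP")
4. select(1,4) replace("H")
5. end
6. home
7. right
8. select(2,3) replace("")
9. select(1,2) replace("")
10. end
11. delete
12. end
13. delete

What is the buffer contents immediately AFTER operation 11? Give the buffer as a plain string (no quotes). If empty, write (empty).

After op 1 (right): buf='JBH' cursor=1
After op 2 (home): buf='JBH' cursor=0
After op 3 (select(2,3) replace("DRP")): buf='JBDRP' cursor=5
After op 4 (select(1,4) replace("H")): buf='JHP' cursor=2
After op 5 (end): buf='JHP' cursor=3
After op 6 (home): buf='JHP' cursor=0
After op 7 (right): buf='JHP' cursor=1
After op 8 (select(2,3) replace("")): buf='JH' cursor=2
After op 9 (select(1,2) replace("")): buf='J' cursor=1
After op 10 (end): buf='J' cursor=1
After op 11 (delete): buf='J' cursor=1

Answer: J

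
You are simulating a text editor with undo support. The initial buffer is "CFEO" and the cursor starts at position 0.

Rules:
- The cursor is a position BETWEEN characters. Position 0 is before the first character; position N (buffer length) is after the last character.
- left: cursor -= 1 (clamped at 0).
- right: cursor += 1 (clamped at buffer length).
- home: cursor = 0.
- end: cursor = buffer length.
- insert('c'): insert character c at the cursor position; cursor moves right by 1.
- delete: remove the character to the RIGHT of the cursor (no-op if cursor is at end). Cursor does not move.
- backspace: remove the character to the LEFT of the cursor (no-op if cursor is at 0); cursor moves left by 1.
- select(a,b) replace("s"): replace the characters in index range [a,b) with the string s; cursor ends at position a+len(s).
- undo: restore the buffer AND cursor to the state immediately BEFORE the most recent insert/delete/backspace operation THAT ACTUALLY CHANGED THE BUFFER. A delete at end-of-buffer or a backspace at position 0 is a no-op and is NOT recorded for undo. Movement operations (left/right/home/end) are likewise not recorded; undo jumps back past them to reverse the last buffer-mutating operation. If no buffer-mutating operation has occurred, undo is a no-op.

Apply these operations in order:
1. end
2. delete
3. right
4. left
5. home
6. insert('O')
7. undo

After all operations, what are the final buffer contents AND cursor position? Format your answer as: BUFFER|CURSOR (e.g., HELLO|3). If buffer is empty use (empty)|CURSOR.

Answer: CFEO|0

Derivation:
After op 1 (end): buf='CFEO' cursor=4
After op 2 (delete): buf='CFEO' cursor=4
After op 3 (right): buf='CFEO' cursor=4
After op 4 (left): buf='CFEO' cursor=3
After op 5 (home): buf='CFEO' cursor=0
After op 6 (insert('O')): buf='OCFEO' cursor=1
After op 7 (undo): buf='CFEO' cursor=0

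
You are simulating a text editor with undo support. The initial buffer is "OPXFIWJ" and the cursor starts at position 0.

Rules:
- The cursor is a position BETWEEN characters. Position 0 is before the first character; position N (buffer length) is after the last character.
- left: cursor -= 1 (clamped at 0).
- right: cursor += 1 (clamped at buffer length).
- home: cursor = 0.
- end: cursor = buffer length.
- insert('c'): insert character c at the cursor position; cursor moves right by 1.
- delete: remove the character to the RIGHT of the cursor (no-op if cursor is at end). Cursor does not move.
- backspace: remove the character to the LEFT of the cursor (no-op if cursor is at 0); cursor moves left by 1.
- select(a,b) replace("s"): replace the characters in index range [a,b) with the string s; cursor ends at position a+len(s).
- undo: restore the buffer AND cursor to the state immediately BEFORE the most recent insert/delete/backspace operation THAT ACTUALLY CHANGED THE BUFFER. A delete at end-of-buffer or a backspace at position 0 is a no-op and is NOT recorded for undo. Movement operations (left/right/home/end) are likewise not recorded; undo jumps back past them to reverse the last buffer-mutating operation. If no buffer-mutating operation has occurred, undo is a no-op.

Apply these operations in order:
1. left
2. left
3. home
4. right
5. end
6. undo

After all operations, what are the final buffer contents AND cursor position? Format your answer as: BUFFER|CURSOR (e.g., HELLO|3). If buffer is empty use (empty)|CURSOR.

Answer: OPXFIWJ|7

Derivation:
After op 1 (left): buf='OPXFIWJ' cursor=0
After op 2 (left): buf='OPXFIWJ' cursor=0
After op 3 (home): buf='OPXFIWJ' cursor=0
After op 4 (right): buf='OPXFIWJ' cursor=1
After op 5 (end): buf='OPXFIWJ' cursor=7
After op 6 (undo): buf='OPXFIWJ' cursor=7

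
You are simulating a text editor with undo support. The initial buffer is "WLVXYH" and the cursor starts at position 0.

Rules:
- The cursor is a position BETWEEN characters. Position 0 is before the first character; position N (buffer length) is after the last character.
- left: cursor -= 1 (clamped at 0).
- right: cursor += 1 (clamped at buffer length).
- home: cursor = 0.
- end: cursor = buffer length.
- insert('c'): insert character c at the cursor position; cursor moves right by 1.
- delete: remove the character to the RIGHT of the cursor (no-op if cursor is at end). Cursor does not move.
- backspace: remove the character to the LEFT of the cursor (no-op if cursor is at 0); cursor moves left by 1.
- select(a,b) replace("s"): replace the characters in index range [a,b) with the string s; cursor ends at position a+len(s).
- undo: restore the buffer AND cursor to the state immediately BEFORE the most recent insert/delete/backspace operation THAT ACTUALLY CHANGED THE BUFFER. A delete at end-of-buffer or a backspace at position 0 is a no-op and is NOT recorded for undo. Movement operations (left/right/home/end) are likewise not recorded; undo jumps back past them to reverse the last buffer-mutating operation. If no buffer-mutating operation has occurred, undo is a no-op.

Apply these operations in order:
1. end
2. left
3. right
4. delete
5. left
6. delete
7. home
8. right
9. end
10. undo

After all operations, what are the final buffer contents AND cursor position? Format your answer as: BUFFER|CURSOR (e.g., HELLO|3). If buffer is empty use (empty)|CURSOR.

After op 1 (end): buf='WLVXYH' cursor=6
After op 2 (left): buf='WLVXYH' cursor=5
After op 3 (right): buf='WLVXYH' cursor=6
After op 4 (delete): buf='WLVXYH' cursor=6
After op 5 (left): buf='WLVXYH' cursor=5
After op 6 (delete): buf='WLVXY' cursor=5
After op 7 (home): buf='WLVXY' cursor=0
After op 8 (right): buf='WLVXY' cursor=1
After op 9 (end): buf='WLVXY' cursor=5
After op 10 (undo): buf='WLVXYH' cursor=5

Answer: WLVXYH|5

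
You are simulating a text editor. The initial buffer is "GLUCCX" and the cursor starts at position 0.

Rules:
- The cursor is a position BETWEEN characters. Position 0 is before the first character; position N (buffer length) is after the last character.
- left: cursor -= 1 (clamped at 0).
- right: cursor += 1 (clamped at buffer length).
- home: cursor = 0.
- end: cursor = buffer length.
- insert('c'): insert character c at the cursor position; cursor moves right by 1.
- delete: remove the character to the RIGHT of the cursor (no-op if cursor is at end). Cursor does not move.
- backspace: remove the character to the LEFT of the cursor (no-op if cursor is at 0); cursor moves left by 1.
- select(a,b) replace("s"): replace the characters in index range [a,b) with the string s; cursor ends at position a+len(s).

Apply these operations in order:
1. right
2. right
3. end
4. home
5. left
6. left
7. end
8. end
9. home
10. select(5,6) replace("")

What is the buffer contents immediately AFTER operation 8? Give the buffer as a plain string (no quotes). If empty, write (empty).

Answer: GLUCCX

Derivation:
After op 1 (right): buf='GLUCCX' cursor=1
After op 2 (right): buf='GLUCCX' cursor=2
After op 3 (end): buf='GLUCCX' cursor=6
After op 4 (home): buf='GLUCCX' cursor=0
After op 5 (left): buf='GLUCCX' cursor=0
After op 6 (left): buf='GLUCCX' cursor=0
After op 7 (end): buf='GLUCCX' cursor=6
After op 8 (end): buf='GLUCCX' cursor=6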